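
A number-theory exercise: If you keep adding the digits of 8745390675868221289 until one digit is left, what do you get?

1

8+7+4+5+3+9+0+6+7+5+8+6+8+2+2+1+2+8+9 = 100
1+0+0 = 1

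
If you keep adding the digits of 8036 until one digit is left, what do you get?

8+0+3+6 = 17
1+7 = 8

8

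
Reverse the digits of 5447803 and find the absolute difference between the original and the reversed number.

Reverse of 5447803 is 3087445.
|5447803 − 3087445| = 2360358

2360358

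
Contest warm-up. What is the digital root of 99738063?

9+9+7+3+8+0+6+3 = 45
4+5 = 9

9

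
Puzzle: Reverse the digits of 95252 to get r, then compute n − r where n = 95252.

Reverse of 95252 is 25259.
95252 − 25259 = 69993

69993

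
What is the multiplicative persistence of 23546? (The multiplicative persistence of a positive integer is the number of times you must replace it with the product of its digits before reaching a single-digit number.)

2

23546 → 720 → 0 (2 steps)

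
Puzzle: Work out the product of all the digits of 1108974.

0

1×1×0×8×9×7×4 = 0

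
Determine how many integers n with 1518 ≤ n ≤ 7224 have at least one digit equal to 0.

The integers in [1518, 7224] that have at least one digit equal to 0: 1520, 1530, 1540, 1550, 1560, 1570, …, 7210, 7220.
1570 qualify.

1570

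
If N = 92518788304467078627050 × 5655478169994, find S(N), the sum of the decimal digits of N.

92518788304467078627050 × 5655478169994 = 523237987570209763929128044026737700
Sum of its 36 digits: 156.

156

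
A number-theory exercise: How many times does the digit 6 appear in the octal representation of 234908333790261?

234908333790261 in base 8 is 6532273362452065.
The digit 6 appears 3 times.

3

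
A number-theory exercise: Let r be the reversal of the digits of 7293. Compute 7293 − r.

3366

Reverse of 7293 is 3927.
7293 − 3927 = 3366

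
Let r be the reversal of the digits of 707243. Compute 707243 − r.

Reverse of 707243 is 342707.
707243 − 342707 = 364536

364536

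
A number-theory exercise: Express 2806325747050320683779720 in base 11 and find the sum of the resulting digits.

130

2806325747050320683779720 in base 11 is 3152473978692A9612278A18.
Digit sum: 3+1+5+2+4+7+3+9+7+8+6+9+2+10+9+6+1+2+2+7+8+10+1+8 = 130.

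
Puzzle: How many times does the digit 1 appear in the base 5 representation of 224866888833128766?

224866888833128766 in base 5 is 3341242223101312240110031.
The digit 1 appears 7 times.

7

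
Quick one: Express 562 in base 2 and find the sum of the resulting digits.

562 in base 2 is 1000110010.
Digit sum: 1+0+0+0+1+1+0+0+1+0 = 4.

4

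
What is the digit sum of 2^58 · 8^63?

2^58 · 8^63 = 226156424291633194186662080095093570025917938800079226639565593765455331328
Sum of its 75 digits: 326.

326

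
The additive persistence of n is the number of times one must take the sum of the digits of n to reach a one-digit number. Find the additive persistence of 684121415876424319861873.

3

684121415876424319861873 → 109 → 10 → 1 (3 steps)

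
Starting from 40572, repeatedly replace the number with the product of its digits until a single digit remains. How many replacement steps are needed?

1

40572 → 0 (1 step)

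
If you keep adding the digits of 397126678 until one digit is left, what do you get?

4

3+9+7+1+2+6+6+7+8 = 49
4+9 = 13
1+3 = 4
(Equivalently, 397126678 mod 9 = 4.)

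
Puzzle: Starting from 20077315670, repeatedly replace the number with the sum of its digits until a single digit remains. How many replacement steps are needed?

3

20077315670 → 38 → 11 → 2 (3 steps)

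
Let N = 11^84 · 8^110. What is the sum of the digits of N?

838

11^84 · 8^110 = 6559702182738087385111113636197400019141911639159329953282411025345166845399511662675049396818239181776093708588967430096254780369742658680383714616813421553617381540151446249905149968384
Sum of its 187 digits: 838.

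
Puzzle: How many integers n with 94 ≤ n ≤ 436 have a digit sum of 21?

1

The integers in [94, 436] that have a digit sum of 21: 399.
1 qualifies.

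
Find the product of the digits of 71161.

42

7×1×1×6×1 = 42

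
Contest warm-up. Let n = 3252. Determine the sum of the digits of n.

12

3+2+5+2 = 12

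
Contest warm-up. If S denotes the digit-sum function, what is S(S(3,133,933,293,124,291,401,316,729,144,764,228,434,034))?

12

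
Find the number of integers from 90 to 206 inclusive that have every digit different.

86

The integers in [90, 206] that have every digit different: 90, 91, 92, 93, 94, 95, …, 205, 206.
86 qualify.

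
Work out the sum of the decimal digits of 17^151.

17^151 = 627750587913620348268090553443567838127027230286753917528064566723168141200351214057503430482366332066015316410987469474881280782238055854711178375528302281207977023768167417690366277233
Sum of its 186 digits: 782.

782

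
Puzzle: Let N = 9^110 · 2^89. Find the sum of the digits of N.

522

9^110 · 2^89 = 573252097439231340409500317928268244087050379203172124476501208059430801434634759643972880193845466306203924107781258123225346342912
Sum of its 132 digits: 522.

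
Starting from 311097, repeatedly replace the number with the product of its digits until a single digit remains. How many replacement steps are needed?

1

311097 → 0 (1 step)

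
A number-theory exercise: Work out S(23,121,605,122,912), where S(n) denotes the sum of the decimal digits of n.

2+3+1+2+1+6+0+5+1+2+2+9+1+2 = 37

37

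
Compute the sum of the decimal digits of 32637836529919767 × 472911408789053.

32637836529919767 × 472911408789053 = 15434805253191173966444717910651
Sum of its 32 digits: 132.

132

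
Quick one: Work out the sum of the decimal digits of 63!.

333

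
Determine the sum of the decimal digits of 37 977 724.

46

3+7+9+7+7+7+2+4 = 46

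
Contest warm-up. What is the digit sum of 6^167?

630

6^167 = 8938380001266777906884958508420497831014352408807896669415371777961485697689510482513941933974205155511460896352112388399993716736
Sum of its 130 digits: 630.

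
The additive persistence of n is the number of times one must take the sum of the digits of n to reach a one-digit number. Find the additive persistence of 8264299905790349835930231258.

8264299905790349835930231258 → 135 → 9 (2 steps)

2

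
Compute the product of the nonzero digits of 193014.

1×9×3×1×4 = 108

108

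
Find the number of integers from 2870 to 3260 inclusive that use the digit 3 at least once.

The integers in [2870, 3260] that use the digit 3 at least once: 2873, 2883, 2893, 2903, 2913, 2923, …, 3259, 3260.
283 qualify.

283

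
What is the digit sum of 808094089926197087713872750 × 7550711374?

808094089926197087713872750 × 7550711374 = 6101685236067915170766814631013658500
Sum of its 37 digits: 144.

144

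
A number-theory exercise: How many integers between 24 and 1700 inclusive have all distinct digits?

1053

The integers in [24, 1700] that have all distinct digits: 24, 25, 26, 27, 28, 29, …, 1697, 1698.
1053 qualify.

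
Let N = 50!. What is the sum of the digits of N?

50! = 30414093201713378043612608166064768844377641568960512000000000000
Sum of its 65 digits: 216.

216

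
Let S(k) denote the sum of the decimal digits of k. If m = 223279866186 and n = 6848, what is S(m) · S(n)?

S(223279866186) = 2+2+3+2+7+9+8+6+6+1+8+6 = 60.
S(6848) = 6+8+4+8 = 26.
60 · 26 = 1560.

1560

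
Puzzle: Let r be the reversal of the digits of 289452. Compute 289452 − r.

34470

Reverse of 289452 is 254982.
289452 − 254982 = 34470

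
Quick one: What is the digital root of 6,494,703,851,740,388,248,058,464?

1

6+4+9+4+7+0+3+8+5+1+7+4+0+3+8+8+2+4+8+0+5+8+4+6+4 = 118
1+1+8 = 10
1+0 = 1
(Equivalently, 6,494,703,851,740,388,248,058,464 mod 9 = 1.)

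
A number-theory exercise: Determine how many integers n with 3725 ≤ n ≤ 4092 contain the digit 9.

The integers in [3725, 4092] that contain the digit 9: 3729, 3739, 3749, 3759, 3769, 3779, …, 4091, 4092.
148 qualify.

148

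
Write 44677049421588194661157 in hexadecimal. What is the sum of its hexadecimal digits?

44677049421588194661157 in base 16 is 975F29C9BC81F881325.
Digit sum: 9+7+5+15+2+9+12+9+11+12+8+1+15+8+8+1+3+2+5 = 142.

142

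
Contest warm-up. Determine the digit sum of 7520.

14

7+5+2+0 = 14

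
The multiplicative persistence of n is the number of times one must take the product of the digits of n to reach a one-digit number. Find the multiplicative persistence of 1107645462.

1

1107645462 → 0 (1 step)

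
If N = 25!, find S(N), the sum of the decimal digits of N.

25! = 15511210043330985984000000
Sum of its 26 digits: 72.

72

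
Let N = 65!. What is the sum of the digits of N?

351

65! = 8247650592082470666723170306785496252186258551345437492922123134388955774976000000000000000
Sum of its 91 digits: 351.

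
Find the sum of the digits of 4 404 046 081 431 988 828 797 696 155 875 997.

182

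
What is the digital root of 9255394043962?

9+2+5+5+3+9+4+0+4+3+9+6+2 = 61
6+1 = 7
(Equivalently, 9255394043962 mod 9 = 7.)

7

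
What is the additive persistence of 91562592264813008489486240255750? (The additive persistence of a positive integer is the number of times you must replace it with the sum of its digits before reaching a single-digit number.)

91562592264813008489486240255750 → 140 → 5 (2 steps)

2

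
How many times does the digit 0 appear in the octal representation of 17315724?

2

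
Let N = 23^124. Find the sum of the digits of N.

769

23^124 = 7149104843929088286835196622556544543032097403756281260572605227595352712858291061075188846231155789282543132427599201762889604122219570951597894944358489091218549859041
Sum of its 169 digits: 769.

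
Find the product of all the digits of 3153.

45

3×1×5×3 = 45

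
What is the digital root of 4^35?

7

The digital root of n equals n mod 9 (or 9 when 9 | n), so we need 4^35 mod 9.
4^35 ≡ 7 (mod 9), so the digital root is 7.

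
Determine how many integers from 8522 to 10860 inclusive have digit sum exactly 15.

100

The integers in [8522, 10860] that have digit sum exactly 15: 8601, 8610, 8700, 9006, 9015, 9024, …, 10851, 10860.
100 qualify.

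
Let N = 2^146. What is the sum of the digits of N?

2^146 = 89202980794122492566142873090593446023921664
Sum of its 44 digits: 193.

193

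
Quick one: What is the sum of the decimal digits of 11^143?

671

11^143 = 83014504043516114238617518660326556546313176546869065167631121744471596699130380985009587786399115839577732012779161958204432129542465376847858357731
Sum of its 149 digits: 671.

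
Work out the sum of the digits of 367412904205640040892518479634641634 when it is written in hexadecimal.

367412904205640040892518479634641634 in base 16 is 46C2DAD1B8B54D0DF13144FAB832E2.
Digit sum: 4+6+12+2+13+10+13+1+11+8+11+5+4+13+0+13+15+1+3+1+4+4+15+10+11+8+3+2+14+2 = 219.

219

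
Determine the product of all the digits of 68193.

1296

6×8×1×9×3 = 1296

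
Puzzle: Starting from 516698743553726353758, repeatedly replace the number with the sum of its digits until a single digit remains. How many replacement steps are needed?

2

516698743553726353758 → 108 → 9 (2 steps)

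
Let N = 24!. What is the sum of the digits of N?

81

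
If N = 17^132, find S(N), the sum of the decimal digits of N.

17^132 = 2625775682230227256591138703384510714221543388544059587876505133347642477252019728910975721702964077825426123244307077258044804502593094758305899213484429663735361
Sum of its 163 digits: 703.

703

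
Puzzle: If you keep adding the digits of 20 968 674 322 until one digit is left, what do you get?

2+0+9+6+8+6+7+4+3+2+2 = 49
4+9 = 13
1+3 = 4
(Equivalently, 20 968 674 322 mod 9 = 4.)

4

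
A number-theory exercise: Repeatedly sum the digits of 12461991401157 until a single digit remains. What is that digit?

1+2+4+6+1+9+9+1+4+0+1+1+5+7 = 51
5+1 = 6

6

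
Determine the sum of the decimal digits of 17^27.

17^27 = 1667711322168688287513535727415473
Sum of its 34 digits: 152.

152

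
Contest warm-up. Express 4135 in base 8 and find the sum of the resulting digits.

4135 in base 8 is 10047.
Digit sum: 1+0+0+4+7 = 12.

12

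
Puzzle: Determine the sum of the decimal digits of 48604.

4+8+6+0+4 = 22

22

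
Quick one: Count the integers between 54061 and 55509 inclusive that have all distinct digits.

318

The integers in [54061, 55509] that have all distinct digits: 54061, 54062, 54063, 54067, 54068, 54069, …, 54986, 54987.
318 qualify.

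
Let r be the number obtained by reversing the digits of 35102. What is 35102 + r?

Reverse of 35102 is 20153.
35102 + 20153 = 55255

55255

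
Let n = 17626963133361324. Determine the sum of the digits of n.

66

1+7+6+2+6+9+6+3+1+3+3+3+6+1+3+2+4 = 66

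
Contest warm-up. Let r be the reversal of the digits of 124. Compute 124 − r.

Reverse of 124 is 421.
124 − 421 = -297

-297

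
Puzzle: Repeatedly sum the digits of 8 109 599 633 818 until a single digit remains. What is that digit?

8+1+0+9+5+9+9+6+3+3+8+1+8 = 70
7+0 = 7

7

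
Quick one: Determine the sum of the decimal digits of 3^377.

3^377 = 749398862090681353071284597870516265953875039877373353428577266892654567401130296619522906111175584110967066302516280889582519695554369095875240606023638546028382510714562629609763
Sum of its 180 digits: 828.

828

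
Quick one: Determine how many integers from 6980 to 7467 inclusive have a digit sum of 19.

The integers in [6980, 7467] that have a digit sum of 19: 7039, 7048, 7057, 7066, 7075, 7084, …, 7453, 7462.
41 qualify.

41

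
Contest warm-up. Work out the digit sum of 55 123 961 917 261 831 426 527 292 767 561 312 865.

166

5+5+1+2+3+9+6+1+9+1+7+2+6+1+8+3+1+4+2+6+5+2+7+2+9+2+7+6+7+5+6+1+3+1+2+8+6+5 = 166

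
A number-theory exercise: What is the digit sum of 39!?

39! = 20397882081197443358640281739902897356800000000
Sum of its 47 digits: 189.

189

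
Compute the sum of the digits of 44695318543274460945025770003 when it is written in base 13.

44695318543274460945025770003 in base 13 is 6445A5A24B777418A86C4A077C.
Digit sum: 6+4+4+5+10+5+10+2+4+11+7+7+7+4+1+8+10+8+6+12+4+10+0+7+7+12 = 171.

171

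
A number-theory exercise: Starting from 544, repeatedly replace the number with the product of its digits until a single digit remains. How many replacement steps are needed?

2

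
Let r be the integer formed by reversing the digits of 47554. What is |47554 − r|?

1980

Reverse of 47554 is 45574.
|47554 − 45574| = 1980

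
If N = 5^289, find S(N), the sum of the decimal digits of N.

950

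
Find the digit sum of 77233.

7+7+2+3+3 = 22

22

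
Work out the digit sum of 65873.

6+5+8+7+3 = 29

29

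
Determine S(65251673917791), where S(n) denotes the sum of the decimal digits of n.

6+5+2+5+1+6+7+3+9+1+7+7+9+1 = 69

69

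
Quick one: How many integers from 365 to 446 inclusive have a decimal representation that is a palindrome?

8

The integers in [365, 446] that have a decimal representation that is a palindrome: 373, 383, 393, 404, 414, 424, 434, 444.
8 qualify.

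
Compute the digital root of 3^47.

The digital root of n equals n mod 9 (or 9 when 9 | n), so we need 3^47 mod 9.
3^47 ≡ 0 (mod 9), so the digital root is 9.

9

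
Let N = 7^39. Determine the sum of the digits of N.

136

7^39 = 909543680129861140820205019889143
Sum of its 33 digits: 136.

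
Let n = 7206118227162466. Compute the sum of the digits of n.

7+2+0+6+1+1+8+2+2+7+1+6+2+4+6+6 = 61

61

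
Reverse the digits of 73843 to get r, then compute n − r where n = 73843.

39006

Reverse of 73843 is 34837.
73843 − 34837 = 39006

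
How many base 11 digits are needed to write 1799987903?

1799987903 in base 11 is 84405660A, which has 9 digits.

9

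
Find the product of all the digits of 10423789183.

1×0×4×2×3×7×8×9×1×8×3 = 0

0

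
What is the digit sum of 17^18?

91

17^18 = 14063084452067724991009
Sum of its 23 digits: 91.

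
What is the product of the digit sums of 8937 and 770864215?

1080

S(8937) = 8+9+3+7 = 27.
S(770864215) = 7+7+0+8+6+4+2+1+5 = 40.
27 · 40 = 1080.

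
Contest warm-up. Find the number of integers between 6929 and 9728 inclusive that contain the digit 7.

1449

The integers in [6929, 9728] that contain the digit 7: 6937, 6947, 6957, 6967, 6970, 6971, …, 9727, 9728.
1449 qualify.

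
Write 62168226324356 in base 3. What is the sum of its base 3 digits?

24

62168226324356 in base 3 is 22011010020001120202002111002.
Digit sum: 2+2+0+1+1+0+1+0+0+2+0+0+0+1+1+2+0+2+0+2+0+0+2+1+1+1+0+0+2 = 24.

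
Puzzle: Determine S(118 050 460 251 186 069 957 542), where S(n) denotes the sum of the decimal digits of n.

95

1+1+8+0+5+0+4+6+0+2+5+1+1+8+6+0+6+9+9+5+7+5+4+2 = 95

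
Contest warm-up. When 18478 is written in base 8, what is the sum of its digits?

19

18478 in base 8 is 44056.
Digit sum: 4+4+0+5+6 = 19.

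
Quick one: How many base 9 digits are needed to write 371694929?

371694929 in base 9 is 856361525, which has 9 digits.

9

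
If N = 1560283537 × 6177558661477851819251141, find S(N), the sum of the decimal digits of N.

1560283537 × 6177558661477851819251141 = 9638743078355648283703054970765717
Sum of its 34 digits: 167.

167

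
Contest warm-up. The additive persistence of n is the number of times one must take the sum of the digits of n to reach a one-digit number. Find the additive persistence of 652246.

652246 → 25 → 7 (2 steps)

2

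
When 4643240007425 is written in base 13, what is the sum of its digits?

4643240007425 in base 13 is 278B17B44046.
Digit sum: 2+7+8+11+1+7+11+4+4+0+4+6 = 65.

65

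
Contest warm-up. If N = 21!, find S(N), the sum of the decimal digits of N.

63

21! = 51090942171709440000
Sum of its 20 digits: 63.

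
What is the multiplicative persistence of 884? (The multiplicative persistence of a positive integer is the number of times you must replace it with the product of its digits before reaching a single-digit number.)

884 → 256 → 60 → 0 (3 steps)

3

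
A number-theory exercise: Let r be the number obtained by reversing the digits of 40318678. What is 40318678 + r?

Reverse of 40318678 is 87681304.
40318678 + 87681304 = 127999982

127999982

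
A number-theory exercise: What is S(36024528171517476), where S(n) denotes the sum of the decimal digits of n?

69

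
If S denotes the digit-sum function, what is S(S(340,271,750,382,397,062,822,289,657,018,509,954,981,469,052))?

5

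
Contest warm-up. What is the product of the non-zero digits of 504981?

5×4×9×8×1 = 1440

1440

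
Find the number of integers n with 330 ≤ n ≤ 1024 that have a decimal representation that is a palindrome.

68

The integers in [330, 1024] that have a decimal representation that is a palindrome: 333, 343, 353, 363, 373, 383, …, 999, 1001.
68 qualify.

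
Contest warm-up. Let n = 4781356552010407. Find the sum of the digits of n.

58

4+7+8+1+3+5+6+5+5+2+0+1+0+4+0+7 = 58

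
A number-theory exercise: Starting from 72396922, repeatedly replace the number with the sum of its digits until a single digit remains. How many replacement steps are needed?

72396922 → 40 → 4 (2 steps)

2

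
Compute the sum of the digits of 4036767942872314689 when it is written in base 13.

81

4036767942872314689 in base 13 is 60B3210C817A154A0.
Digit sum: 6+0+11+3+2+1+0+12+8+1+7+10+1+5+4+10+0 = 81.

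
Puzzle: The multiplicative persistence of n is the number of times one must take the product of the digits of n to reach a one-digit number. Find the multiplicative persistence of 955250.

1

955250 → 0 (1 step)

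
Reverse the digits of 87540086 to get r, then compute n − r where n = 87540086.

19535508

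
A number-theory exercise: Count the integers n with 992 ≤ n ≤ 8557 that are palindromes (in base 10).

76

The integers in [992, 8557] that are palindromes (in base 10): 999, 1001, 1111, 1221, 1331, 1441, …, 8338, 8448.
76 qualify.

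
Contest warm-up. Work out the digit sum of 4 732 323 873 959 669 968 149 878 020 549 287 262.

4+7+3+2+3+2+3+8+7+3+9+5+9+6+6+9+9+6+8+1+4+9+8+7+8+0+2+0+5+4+9+2+8+7+2+6+2 = 193

193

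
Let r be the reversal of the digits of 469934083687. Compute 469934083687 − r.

-316446356277

Reverse of 469934083687 is 786380439964.
469934083687 − 786380439964 = -316446356277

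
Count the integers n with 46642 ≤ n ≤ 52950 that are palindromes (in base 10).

64

The integers in [46642, 52950] that are palindromes (in base 10): 46664, 46764, 46864, 46964, 47074, 47174, …, 52825, 52925.
64 qualify.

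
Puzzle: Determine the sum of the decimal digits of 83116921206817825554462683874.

132

8+3+1+1+6+9+2+1+2+0+6+8+1+7+8+2+5+5+5+4+4+6+2+6+8+3+8+7+4 = 132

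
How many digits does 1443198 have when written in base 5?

1443198 in base 5 is 332140243, which has 9 digits.

9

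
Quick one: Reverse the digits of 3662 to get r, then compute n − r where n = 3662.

Reverse of 3662 is 2663.
3662 − 2663 = 999

999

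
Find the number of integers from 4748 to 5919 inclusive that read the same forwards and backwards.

12

The integers in [4748, 5919] that read the same forwards and backwards: 4774, 4884, 4994, 5005, 5115, 5225, …, 5775, 5885.
12 qualify.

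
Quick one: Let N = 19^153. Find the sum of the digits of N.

19^153 = 4459651743768901196517993196934040348836341370206009592009153677079380959407892376354740013148944284972984025042628723104332685077600059155546639521554329379828929259619033472204611343831037559859
Sum of its 196 digits: 874.

874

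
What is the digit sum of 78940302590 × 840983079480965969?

78940302590 × 840983079480965969 = 66387458767297473738352559710
Sum of its 29 digits: 154.

154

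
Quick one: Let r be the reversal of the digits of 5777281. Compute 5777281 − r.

3949506

Reverse of 5777281 is 1827775.
5777281 − 1827775 = 3949506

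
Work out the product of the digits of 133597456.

340200

1×3×3×5×9×7×4×5×6 = 340200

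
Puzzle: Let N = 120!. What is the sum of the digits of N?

783

120! = 6689502913449127057588118054090372586752746333138029810295671352301633557244962989366874165271984981308157637893214090552534408589408121859898481114389650005964960521256960000000000000000000000000000
Sum of its 199 digits: 783.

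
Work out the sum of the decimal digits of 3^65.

135

3^65 = 10301051460877537453973547267843
Sum of its 32 digits: 135.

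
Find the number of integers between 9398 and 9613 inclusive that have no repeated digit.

The integers in [9398, 9613] that have no repeated digit: 9401, 9402, 9403, 9405, 9406, 9407, …, 9612, 9613.
122 qualify.

122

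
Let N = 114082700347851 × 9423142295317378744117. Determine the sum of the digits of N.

114082700347851 × 9423142295317378744117 = 1075017518811853394619921989419842567
Sum of its 37 digits: 177.

177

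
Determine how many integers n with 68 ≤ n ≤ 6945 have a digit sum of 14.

454

The integers in [68, 6945] that have a digit sum of 14: 68, 77, 86, 95, 149, 158, …, 6710, 6800.
454 qualify.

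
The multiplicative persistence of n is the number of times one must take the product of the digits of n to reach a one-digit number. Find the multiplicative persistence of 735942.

735942 → 7560 → 0 (2 steps)

2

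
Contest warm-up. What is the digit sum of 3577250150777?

3+5+7+7+2+5+0+1+5+0+7+7+7 = 56

56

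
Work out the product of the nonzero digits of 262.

24

2×6×2 = 24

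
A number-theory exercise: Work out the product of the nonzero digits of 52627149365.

2721600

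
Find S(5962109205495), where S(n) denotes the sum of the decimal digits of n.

5+9+6+2+1+0+9+2+0+5+4+9+5 = 57

57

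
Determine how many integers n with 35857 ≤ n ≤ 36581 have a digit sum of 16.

33

The integers in [35857, 36581] that have a digit sum of 16: 36007, 36016, 36025, 36034, 36043, 36052, …, 36511, 36520.
33 qualify.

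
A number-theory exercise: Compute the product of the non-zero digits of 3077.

147

3×7×7 = 147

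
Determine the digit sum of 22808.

20

2+2+8+0+8 = 20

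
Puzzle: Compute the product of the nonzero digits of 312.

6

3×1×2 = 6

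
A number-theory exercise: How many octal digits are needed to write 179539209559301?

179539209559301 in base 8 is 5064507263616405, which has 16 digits.

16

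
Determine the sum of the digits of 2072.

11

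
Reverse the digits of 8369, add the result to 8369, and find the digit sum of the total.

Reversal of 8369 is 9638; 8369 + 9638 = 18007.
Digit sum of 18007: 1+8+0+0+7 = 16.

16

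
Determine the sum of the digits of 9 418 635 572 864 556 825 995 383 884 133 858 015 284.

9+4+1+8+6+3+5+5+7+2+8+6+4+5+5+6+8+2+5+9+9+5+3+8+3+8+8+4+1+3+3+8+5+8+0+1+5+2+8+4 = 204

204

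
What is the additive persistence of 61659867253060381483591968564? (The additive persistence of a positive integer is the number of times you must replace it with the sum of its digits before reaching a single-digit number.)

2

61659867253060381483591968564 → 144 → 9 (2 steps)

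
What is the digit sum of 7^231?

7^231 = 1650620533198901179310037038121881423612989614854792506879607291732340247581181223038364617346535400863632889379224683855291704803806067504996928765926119007966605255986600766253243088393552202743
Sum of its 196 digits: 856.

856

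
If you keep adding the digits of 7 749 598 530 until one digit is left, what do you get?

3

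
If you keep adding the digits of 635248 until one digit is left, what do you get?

1

6+3+5+2+4+8 = 28
2+8 = 10
1+0 = 1
(Equivalently, 635248 mod 9 = 1.)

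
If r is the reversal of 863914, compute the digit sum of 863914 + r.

Reversal of 863914 is 419368; 863914 + 419368 = 1283282.
Digit sum of 1283282: 1+2+8+3+2+8+2 = 26.

26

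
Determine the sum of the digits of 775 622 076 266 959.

7+7+5+6+2+2+0+7+6+2+6+6+9+5+9 = 79

79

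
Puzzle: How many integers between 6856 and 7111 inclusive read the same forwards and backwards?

3

The integers in [6856, 7111] that read the same forwards and backwards: 6886, 6996, 7007.
3 qualify.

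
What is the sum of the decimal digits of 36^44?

279

36^44 = 300130432287774181063866491774976356909000436905858313406982721110016
Sum of its 69 digits: 279.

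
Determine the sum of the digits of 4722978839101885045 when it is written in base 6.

60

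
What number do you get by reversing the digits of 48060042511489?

98411524006084

Reversing 48060042511489 gives 98411524006084.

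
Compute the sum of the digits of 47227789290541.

4+7+2+2+7+7+8+9+2+9+0+5+4+1 = 67

67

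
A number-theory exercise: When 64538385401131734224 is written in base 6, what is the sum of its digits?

69

64538385401131734224 in base 6 is 21341554441330410250450332.
Digit sum: 2+1+3+4+1+5+5+4+4+4+1+3+3+0+4+1+0+2+5+0+4+5+0+3+3+2 = 69.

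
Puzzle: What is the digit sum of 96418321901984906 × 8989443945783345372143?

193

96418321901984906 × 8989443945783345372143 = 866747100084387942974808103760938873558
Sum of its 39 digits: 193.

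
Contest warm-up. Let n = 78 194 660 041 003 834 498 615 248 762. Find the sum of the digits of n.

126

7+8+1+9+4+6+6+0+0+4+1+0+0+3+8+3+4+4+9+8+6+1+5+2+4+8+7+6+2 = 126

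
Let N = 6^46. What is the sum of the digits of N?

180

6^46 = 623673825204293256669089197883129856
Sum of its 36 digits: 180.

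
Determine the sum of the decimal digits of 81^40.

297

81^40 = 21847450052839212624230656502990235142567050104912751880812823948662932355201
Sum of its 77 digits: 297.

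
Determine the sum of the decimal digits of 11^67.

11^67 = 5933485776103976088902320649515259089061404869973722058349047253726771
Sum of its 70 digits: 326.

326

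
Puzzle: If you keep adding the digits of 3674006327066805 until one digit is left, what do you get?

9

3+6+7+4+0+0+6+3+2+7+0+6+6+8+0+5 = 63
6+3 = 9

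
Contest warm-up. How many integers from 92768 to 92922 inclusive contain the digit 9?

The integers in [92768, 92922] that contain the digit 9: 92768, 92769, 92770, 92771, 92772, 92773, …, 92921, 92922.
155 qualify.

155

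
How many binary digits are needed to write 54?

54 in base 2 is 110110, which has 6 digits.

6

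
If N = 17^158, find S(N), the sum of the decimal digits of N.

17^158 = 257590343219444812334126125943869207082523159110732011996017454567504773416028744310294903357081950599846073333759720843950791588723965809522065732880579232013754128947519277816901623083739331809
Sum of its 195 digits: 847.

847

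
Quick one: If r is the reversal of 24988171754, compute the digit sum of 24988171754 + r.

Reversal of 24988171754 is 45717188942; 24988171754 + 45717188942 = 70705360696.
Digit sum of 70705360696: 7+0+7+0+5+3+6+0+6+9+6 = 49.

49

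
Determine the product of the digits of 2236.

2×2×3×6 = 72

72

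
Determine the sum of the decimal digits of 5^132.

406

5^132 = 183670992315982423120115083940975887159166493245638675235742454106002696789801120758056640625
Sum of its 93 digits: 406.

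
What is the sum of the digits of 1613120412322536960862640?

1+6+1+3+1+2+0+4+1+2+3+2+2+5+3+6+9+6+0+8+6+2+6+4+0 = 83

83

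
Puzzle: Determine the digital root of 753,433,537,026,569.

7+5+3+4+3+3+5+3+7+0+2+6+5+6+9 = 68
6+8 = 14
1+4 = 5

5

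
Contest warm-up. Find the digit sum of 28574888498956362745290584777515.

178

2+8+5+7+4+8+8+8+4+9+8+9+5+6+3+6+2+7+4+5+2+9+0+5+8+4+7+7+7+5+1+5 = 178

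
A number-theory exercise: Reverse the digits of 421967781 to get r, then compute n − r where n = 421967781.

234198657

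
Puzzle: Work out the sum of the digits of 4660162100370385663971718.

100

4+6+6+0+1+6+2+1+0+0+3+7+0+3+8+5+6+6+3+9+7+1+7+1+8 = 100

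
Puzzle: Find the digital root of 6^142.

9

The digital root of n equals n mod 9 (or 9 when 9 | n), so we need 6^142 mod 9.
6^142 ≡ 0 (mod 9), so the digital root is 9.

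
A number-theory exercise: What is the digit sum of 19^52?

325

19^52 = 3127427491907749548018497790443751608857168317658177523074947729361
Sum of its 67 digits: 325.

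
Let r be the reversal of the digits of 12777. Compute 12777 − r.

Reverse of 12777 is 77721.
12777 − 77721 = -64944

-64944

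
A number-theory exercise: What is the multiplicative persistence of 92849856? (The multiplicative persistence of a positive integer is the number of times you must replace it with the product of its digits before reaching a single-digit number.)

2

92849856 → 1244160 → 0 (2 steps)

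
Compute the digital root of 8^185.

8

The digital root of n equals n mod 9 (or 9 when 9 | n), so we need 8^185 mod 9.
8^185 ≡ 8 (mod 9), so the digital root is 8.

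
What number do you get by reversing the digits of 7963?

3697

Reversing 7963 gives 3697.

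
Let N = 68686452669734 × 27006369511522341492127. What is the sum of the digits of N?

68686452669734 × 27006369511522341492127 = 1854971721234526634256493420292184218
Sum of its 37 digits: 152.

152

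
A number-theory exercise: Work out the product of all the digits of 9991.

729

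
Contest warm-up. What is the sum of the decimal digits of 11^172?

11^172 = 131686679564309992583689246717046745623159547302880447645149190769919344306504681735860668437970599644099693441821072495140502932547362448492439469443408919640625236602330355362321
Sum of its 180 digits: 826.

826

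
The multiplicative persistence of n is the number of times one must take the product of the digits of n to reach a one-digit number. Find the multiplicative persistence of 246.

246 → 48 → 32 → 6 (3 steps)

3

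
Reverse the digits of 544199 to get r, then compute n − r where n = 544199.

-447246

Reverse of 544199 is 991445.
544199 − 991445 = -447246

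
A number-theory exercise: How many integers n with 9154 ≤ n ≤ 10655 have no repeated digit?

The integers in [9154, 10655] that have no repeated digit: 9154, 9156, 9157, 9158, 9160, 9162, …, 10653, 10654.
606 qualify.

606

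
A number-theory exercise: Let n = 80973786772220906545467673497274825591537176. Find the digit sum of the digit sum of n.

6

First digit sum: 222.
2+2+2 = 6.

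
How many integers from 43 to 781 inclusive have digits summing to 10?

The integers in [43, 781] that have digits summing to 10: 46, 55, 64, 73, 82, 91, …, 721, 730.
55 qualify.

55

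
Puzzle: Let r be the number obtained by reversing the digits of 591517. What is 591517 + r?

Reverse of 591517 is 715195.
591517 + 715195 = 1306712

1306712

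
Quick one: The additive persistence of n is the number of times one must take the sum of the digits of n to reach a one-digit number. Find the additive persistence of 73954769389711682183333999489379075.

3

73954769389711682183333999489379075 → 195 → 15 → 6 (3 steps)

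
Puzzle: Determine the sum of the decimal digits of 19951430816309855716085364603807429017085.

1+9+9+5+1+4+3+0+8+1+6+3+0+9+8+5+5+7+1+6+0+8+5+3+6+4+6+0+3+8+0+7+4+2+9+0+1+7+0+8+5 = 177

177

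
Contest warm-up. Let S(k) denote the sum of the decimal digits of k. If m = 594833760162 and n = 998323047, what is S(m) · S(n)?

2430

S(594833760162) = 5+9+4+8+3+3+7+6+0+1+6+2 = 54.
S(998323047) = 9+9+8+3+2+3+0+4+7 = 45.
54 · 45 = 2430.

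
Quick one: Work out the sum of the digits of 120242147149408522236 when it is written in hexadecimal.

120242147149408522236 in base 16 is 684B1EBC31EBE4FFC.
Digit sum: 6+8+4+11+1+14+11+12+3+1+14+11+14+4+15+15+12 = 156.

156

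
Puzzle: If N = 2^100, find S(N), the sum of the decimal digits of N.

2^100 = 1267650600228229401496703205376
Sum of its 31 digits: 115.

115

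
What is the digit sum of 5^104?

5^104 = 4930380657631323783823303533017413935457540219431393779814243316650390625
Sum of its 73 digits: 295.

295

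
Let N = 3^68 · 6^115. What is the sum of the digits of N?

612

3^68 · 6^115 = 85435647469214311994587693457015769207880667743289275889473964217742279719554221976663529912074508515754327377429277966336
Sum of its 122 digits: 612.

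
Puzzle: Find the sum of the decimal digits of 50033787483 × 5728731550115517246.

153

50033787483 × 5728731550115517246 = 286630136925636953986985431818
Sum of its 30 digits: 153.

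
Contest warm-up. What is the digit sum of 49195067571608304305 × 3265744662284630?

49195067571608304305 × 3265744662284630 = 160658529332711514621832241564332150
Sum of its 36 digits: 127.

127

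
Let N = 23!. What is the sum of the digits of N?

23! = 25852016738884976640000
Sum of its 23 digits: 99.

99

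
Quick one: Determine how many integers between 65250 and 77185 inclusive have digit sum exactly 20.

590

The integers in [65250, 77185] that have digit sum exactly 20: 65252, 65261, 65270, 65306, 65315, 65324, …, 77141, 77150.
590 qualify.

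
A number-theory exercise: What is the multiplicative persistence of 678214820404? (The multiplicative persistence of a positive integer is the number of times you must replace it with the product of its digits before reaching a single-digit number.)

678214820404 → 0 (1 step)

1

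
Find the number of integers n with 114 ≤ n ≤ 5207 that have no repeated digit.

The integers in [114, 5207] that have no repeated digit: 120, 123, 124, 125, 126, 127, …, 5206, 5207.
2773 qualify.

2773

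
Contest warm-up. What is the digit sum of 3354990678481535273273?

104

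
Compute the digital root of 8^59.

8

The digital root of n equals n mod 9 (or 9 when 9 | n), so we need 8^59 mod 9.
8^59 ≡ 8 (mod 9), so the digital root is 8.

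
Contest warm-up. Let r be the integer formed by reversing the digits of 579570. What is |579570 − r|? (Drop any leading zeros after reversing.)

503595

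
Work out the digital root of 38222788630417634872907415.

9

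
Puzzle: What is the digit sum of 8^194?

8^194 = 15829145694278690179872161345257420162248406342477557754500035589945422406818039498900249667919554879334250971265032917718487362195632077437922953926521162746662833417516744704
Sum of its 176 digits: 802.

802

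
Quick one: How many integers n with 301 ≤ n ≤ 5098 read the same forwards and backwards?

The integers in [301, 5098] that read the same forwards and backwards: 303, 313, 323, 333, 343, 353, …, 4994, 5005.
111 qualify.

111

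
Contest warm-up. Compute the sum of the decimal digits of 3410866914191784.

3+4+1+0+8+6+6+9+1+4+1+9+1+7+8+4 = 72

72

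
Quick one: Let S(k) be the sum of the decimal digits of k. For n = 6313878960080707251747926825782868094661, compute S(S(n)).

16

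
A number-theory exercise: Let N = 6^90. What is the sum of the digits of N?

6^90 = 10804695562359870518299193703899148848724015728610899282651377959960576
Sum of its 71 digits: 360.

360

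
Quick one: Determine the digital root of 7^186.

1

The digital root of n equals n mod 9 (or 9 when 9 | n), so we need 7^186 mod 9.
7^186 ≡ 1 (mod 9), so the digital root is 1.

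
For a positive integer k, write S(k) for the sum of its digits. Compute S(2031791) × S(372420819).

S(2031791) = 2+0+3+1+7+9+1 = 23.
S(372420819) = 3+7+2+4+2+0+8+1+9 = 36.
23 · 36 = 828.

828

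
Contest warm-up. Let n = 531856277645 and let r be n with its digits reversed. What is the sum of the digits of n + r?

64

Reversal of 531856277645 is 546772658135; 531856277645 + 546772658135 = 1078628935780.
Digit sum of 1078628935780: 1+0+7+8+6+2+8+9+3+5+7+8+0 = 64.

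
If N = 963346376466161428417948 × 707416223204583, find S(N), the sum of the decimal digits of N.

180

963346376466161428417948 × 707416223204583 = 681486855277512296736286343080433055684
Sum of its 39 digits: 180.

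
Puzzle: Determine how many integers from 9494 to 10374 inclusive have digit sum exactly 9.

30

The integers in [9494, 10374] that have digit sum exactly 9: 10008, 10017, 10026, 10035, 10044, 10053, …, 10341, 10350.
30 qualify.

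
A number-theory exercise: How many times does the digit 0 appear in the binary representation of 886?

3

886 in base 2 is 1101110110.
The digit 0 appears 3 times.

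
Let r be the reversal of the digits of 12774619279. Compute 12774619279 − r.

-84517028442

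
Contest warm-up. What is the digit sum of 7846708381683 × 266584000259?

129

7846708381683 × 266584000259 = 2091806909254878342855897
Sum of its 25 digits: 129.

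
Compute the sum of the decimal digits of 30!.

117

30! = 265252859812191058636308480000000
Sum of its 33 digits: 117.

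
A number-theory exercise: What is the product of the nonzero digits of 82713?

8×2×7×1×3 = 336

336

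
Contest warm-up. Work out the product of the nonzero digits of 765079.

7×6×5×7×9 = 13230

13230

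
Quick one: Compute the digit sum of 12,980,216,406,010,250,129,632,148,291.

95

1+2+9+8+0+2+1+6+4+0+6+0+1+0+2+5+0+1+2+9+6+3+2+1+4+8+2+9+1 = 95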